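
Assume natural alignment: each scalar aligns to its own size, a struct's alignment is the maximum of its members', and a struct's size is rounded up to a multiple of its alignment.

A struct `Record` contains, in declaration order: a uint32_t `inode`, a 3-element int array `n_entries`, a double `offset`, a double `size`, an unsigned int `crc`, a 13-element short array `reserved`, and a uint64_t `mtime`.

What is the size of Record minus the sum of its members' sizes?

0..4  inode  (4B, 4-aligned)
4..16  n_entries  (12B, 4-aligned)
16..24  offset  (8B, 8-aligned)
24..32  size  (8B, 8-aligned)
32..36  crc  (4B, 4-aligned)
36..62  reserved  (26B, 2-aligned)
62..64  -- padding (2B)
64..72  mtime  (8B, 8-aligned)
sizeof = 72, alignof = 8
data bytes 70, size 72 → padding 2

2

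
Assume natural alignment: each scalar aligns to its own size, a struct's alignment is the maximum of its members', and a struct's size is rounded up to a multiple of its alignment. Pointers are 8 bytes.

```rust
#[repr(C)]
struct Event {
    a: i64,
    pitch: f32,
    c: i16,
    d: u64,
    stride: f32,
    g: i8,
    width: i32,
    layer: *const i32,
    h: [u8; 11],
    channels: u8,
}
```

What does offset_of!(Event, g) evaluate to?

28

@0: a [8B, align 8] → 8
@8: pitch [4B, align 4] → 12
@12: c [2B, align 2] → 14
+2 pad (align 8)
@16: d [8B, align 8] → 24
@24: stride [4B, align 4] → 28
@28: g [1B, align 1] → 29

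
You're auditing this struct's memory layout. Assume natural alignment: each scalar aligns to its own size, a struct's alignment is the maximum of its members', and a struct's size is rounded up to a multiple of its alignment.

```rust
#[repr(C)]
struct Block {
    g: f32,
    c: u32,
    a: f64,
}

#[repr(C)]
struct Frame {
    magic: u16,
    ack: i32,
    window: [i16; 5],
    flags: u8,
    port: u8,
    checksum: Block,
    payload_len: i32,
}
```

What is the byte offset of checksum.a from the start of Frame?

Block: @0: g [4B, align 4] → 4; @4: c [4B, align 4] → 8; @8: a [8B, align 8] → 16; size 16, align 8
@0: magic [2B, align 2] → 2
+2 pad (align 4)
@4: ack [4B, align 4] → 8
@8: window [10B, align 2] → 18
@18: flags [1B, align 1] → 19
@19: port [1B, align 1] → 20
+4 pad (align 8)
@24: checksum [16B, align 8] → 40
within Block: a at 8
24 + 8 = 32

32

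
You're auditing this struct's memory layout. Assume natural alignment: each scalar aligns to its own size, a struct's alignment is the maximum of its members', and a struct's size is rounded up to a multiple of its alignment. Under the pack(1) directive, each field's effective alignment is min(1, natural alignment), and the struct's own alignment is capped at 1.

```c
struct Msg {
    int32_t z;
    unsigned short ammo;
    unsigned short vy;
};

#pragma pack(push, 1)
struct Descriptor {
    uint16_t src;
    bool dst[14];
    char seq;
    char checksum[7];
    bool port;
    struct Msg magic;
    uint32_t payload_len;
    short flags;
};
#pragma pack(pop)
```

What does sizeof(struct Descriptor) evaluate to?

Msg: @0: z [4B, align 4] → 4; @4: ammo [2B, align 2] → 6; @6: vy [2B, align 2] → 8; size 8, align 4
@0: src [2B, align 1] → 2
@2: dst [14B, align 1] → 16
@16: seq [1B, align 1] → 17
@17: checksum [7B, align 1] → 24
@24: port [1B, align 1] → 25
@25: magic [8B, align 1] → 33
@33: payload_len [4B, align 1] → 37
@37: flags [2B, align 1] → 39
size 39, align 1

39 bytes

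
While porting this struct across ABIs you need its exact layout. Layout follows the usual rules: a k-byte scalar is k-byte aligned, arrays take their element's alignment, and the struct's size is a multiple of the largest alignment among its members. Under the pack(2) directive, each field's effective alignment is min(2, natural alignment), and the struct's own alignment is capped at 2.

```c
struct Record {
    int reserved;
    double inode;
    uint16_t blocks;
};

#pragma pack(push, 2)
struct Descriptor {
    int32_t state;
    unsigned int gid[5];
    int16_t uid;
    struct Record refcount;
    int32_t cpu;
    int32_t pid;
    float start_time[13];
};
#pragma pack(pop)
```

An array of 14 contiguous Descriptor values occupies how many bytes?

Record: 0..4  reserved  (4B, 4-aligned); 4..8  -- padding (4B); 8..16  inode  (8B, 8-aligned); 16..18  blocks  (2B, 2-aligned); 18..24  -- tail padding (6B); sizeof = 24, alignof = 8
0..4  state  (4B, 2-aligned)
4..24  gid  (20B, 2-aligned)
24..26  uid  (2B, 2-aligned)
26..50  refcount  (24B, 2-aligned)
50..54  cpu  (4B, 2-aligned)
54..58  pid  (4B, 2-aligned)
58..110  start_time  (52B, 2-aligned)
sizeof = 110, alignof = 2
array of 14: 14 × 110 = 1540

1540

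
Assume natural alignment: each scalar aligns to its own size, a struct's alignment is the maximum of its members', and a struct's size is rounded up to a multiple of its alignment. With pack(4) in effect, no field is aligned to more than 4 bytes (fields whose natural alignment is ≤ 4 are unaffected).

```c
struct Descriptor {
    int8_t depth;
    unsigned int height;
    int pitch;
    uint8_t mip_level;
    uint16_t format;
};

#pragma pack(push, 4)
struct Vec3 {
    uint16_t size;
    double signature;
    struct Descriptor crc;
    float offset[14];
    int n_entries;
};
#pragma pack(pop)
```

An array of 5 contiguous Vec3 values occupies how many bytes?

440

Descriptor: 0..1  depth  (1B, 1-aligned); 1..4  -- padding (3B); 4..8  height  (4B, 4-aligned); 8..12  pitch  (4B, 4-aligned); 12..13  mip_level  (1B, 1-aligned); 13..14  -- padding (1B); 14..16  format  (2B, 2-aligned); sizeof = 16, alignof = 4
0..2  size  (2B, 2-aligned)
2..4  -- padding (2B)
4..12  signature  (8B, 4-aligned)
12..28  crc  (16B, 4-aligned)
28..84  offset  (56B, 4-aligned)
84..88  n_entries  (4B, 4-aligned)
sizeof = 88, alignof = 4
array of 5: 5 × 88 = 440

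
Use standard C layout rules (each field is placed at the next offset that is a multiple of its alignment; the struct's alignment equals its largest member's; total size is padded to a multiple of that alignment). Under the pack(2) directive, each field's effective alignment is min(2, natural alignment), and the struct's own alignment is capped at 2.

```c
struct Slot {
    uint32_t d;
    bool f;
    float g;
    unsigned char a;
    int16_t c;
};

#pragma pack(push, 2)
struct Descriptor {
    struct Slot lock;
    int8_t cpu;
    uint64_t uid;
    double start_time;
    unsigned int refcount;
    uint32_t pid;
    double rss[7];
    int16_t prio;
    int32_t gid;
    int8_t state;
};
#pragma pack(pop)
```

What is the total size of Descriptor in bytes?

Slot: @0: d [4B, align 4] → 4; @4: f [1B, align 1] → 5; +3 pad (align 4); @8: g [4B, align 4] → 12; @12: a [1B, align 1] → 13; +1 pad (align 2); @14: c [2B, align 2] → 16; size 16, align 4
@0: lock [16B, align 2] → 16
@16: cpu [1B, align 1] → 17
+1 pad (align 2)
@18: uid [8B, align 2] → 26
@26: start_time [8B, align 2] → 34
@34: refcount [4B, align 2] → 38
@38: pid [4B, align 2] → 42
@42: rss [56B, align 2] → 98
@98: prio [2B, align 2] → 100
@100: gid [4B, align 2] → 104
@104: state [1B, align 1] → 105
+1 tail pad (align 2)
size 106, align 2

106 bytes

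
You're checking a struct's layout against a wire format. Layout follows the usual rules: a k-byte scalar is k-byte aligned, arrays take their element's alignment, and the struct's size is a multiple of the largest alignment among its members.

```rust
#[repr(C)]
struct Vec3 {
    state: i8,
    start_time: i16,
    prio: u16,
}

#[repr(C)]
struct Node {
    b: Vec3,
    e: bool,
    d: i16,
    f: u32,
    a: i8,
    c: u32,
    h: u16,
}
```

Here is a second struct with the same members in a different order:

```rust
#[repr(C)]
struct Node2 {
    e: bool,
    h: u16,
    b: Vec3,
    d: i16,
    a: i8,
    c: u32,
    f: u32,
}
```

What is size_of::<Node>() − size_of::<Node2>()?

Vec3: state at 0 (size 1, align 1) → ends 1; pad 1 to align 2 for start_time; start_time at 2 (size 2, align 2) → ends 4; prio at 4 (size 2, align 2) → ends 6; total 6 bytes, alignment 2
b at 0 (size 6, align 2) → ends 6
e at 6 (size 1, align 1) → ends 7
pad 1 to align 2 for d
d at 8 (size 2, align 2) → ends 10
pad 2 to align 4 for f
f at 12 (size 4, align 4) → ends 16
a at 16 (size 1, align 1) → ends 17
pad 3 to align 4 for c
c at 20 (size 4, align 4) → ends 24
h at 24 (size 2, align 2) → ends 26
tail pad 2 to reach multiple of 4
total 28 bytes, alignment 4
— Node2 —
e at 0 (size 1, align 1) → ends 1
pad 1 to align 2 for h
h at 2 (size 2, align 2) → ends 4
b at 4 (size 6, align 2) → ends 10
d at 10 (size 2, align 2) → ends 12
a at 12 (size 1, align 1) → ends 13
pad 3 to align 4 for c
c at 16 (size 4, align 4) → ends 20
f at 20 (size 4, align 4) → ends 24
total 24 bytes, alignment 4
28 − 24 = 4

4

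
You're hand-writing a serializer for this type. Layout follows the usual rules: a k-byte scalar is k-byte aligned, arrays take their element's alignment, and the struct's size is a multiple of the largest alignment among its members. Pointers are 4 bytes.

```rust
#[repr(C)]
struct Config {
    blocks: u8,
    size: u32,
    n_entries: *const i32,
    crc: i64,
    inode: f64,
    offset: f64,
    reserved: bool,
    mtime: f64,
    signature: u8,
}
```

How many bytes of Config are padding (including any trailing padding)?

@0: blocks [1B, align 1] → 1
+3 pad (align 4)
@4: size [4B, align 4] → 8
@8: n_entries [4B, align 4] → 12
+4 pad (align 8)
@16: crc [8B, align 8] → 24
@24: inode [8B, align 8] → 32
@32: offset [8B, align 8] → 40
@40: reserved [1B, align 1] → 41
+7 pad (align 8)
@48: mtime [8B, align 8] → 56
@56: signature [1B, align 1] → 57
+7 tail pad (align 8)
size 64, align 8
data bytes 43, size 64 → padding 21

21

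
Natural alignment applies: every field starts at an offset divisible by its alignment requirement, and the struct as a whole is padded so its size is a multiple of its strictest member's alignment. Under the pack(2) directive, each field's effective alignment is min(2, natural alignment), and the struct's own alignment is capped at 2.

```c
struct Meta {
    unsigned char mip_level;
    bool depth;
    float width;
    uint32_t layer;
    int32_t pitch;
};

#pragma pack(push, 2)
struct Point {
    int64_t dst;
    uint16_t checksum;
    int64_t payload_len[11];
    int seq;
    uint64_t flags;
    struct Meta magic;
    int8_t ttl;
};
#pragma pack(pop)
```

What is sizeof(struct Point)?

Meta: 0..1  mip_level  (1B, 1-aligned); 1..2  depth  (1B, 1-aligned); 2..4  -- padding (2B); 4..8  width  (4B, 4-aligned); 8..12  layer  (4B, 4-aligned); 12..16  pitch  (4B, 4-aligned); sizeof = 16, alignof = 4
0..8  dst  (8B, 2-aligned)
8..10  checksum  (2B, 2-aligned)
10..98  payload_len  (88B, 2-aligned)
98..102  seq  (4B, 2-aligned)
102..110  flags  (8B, 2-aligned)
110..126  magic  (16B, 2-aligned)
126..127  ttl  (1B, 1-aligned)
127..128  -- tail padding (1B)
sizeof = 128, alignof = 2

128 bytes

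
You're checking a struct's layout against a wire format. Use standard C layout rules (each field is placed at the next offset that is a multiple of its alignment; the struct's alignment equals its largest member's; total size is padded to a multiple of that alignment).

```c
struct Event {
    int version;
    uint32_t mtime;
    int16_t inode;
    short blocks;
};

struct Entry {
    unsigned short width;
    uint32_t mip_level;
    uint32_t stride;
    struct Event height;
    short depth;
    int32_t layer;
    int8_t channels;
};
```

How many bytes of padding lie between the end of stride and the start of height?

Event: version at 0 (size 4, align 4) → ends 4; mtime at 4 (size 4, align 4) → ends 8; inode at 8 (size 2, align 2) → ends 10; blocks at 10 (size 2, align 2) → ends 12; total 12 bytes, alignment 4
width at 0 (size 2, align 2) → ends 2
pad 2 to align 4 for mip_level
mip_level at 4 (size 4, align 4) → ends 8
stride at 8 (size 4, align 4) → ends 12
height at 12 (size 12, align 4) → ends 24

0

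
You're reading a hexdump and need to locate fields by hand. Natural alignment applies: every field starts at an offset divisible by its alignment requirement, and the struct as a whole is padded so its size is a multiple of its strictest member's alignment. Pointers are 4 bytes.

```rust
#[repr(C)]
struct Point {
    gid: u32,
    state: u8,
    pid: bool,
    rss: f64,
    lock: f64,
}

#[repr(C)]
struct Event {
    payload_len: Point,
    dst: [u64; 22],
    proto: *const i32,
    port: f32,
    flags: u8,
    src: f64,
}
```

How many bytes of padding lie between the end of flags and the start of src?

Point: gid at 0 (size 4, align 4) → ends 4; state at 4 (size 1, align 1) → ends 5; pid at 5 (size 1, align 1) → ends 6; pad 2 to align 8 for rss; rss at 8 (size 8, align 8) → ends 16; lock at 16 (size 8, align 8) → ends 24; total 24 bytes, alignment 8
payload_len at 0 (size 24, align 8) → ends 24
dst at 24 (size 176, align 8) → ends 200
proto at 200 (size 4, align 4) → ends 204
port at 204 (size 4, align 4) → ends 208
flags at 208 (size 1, align 1) → ends 209
pad 7 to align 8 for src
src at 216 (size 8, align 8) → ends 224

7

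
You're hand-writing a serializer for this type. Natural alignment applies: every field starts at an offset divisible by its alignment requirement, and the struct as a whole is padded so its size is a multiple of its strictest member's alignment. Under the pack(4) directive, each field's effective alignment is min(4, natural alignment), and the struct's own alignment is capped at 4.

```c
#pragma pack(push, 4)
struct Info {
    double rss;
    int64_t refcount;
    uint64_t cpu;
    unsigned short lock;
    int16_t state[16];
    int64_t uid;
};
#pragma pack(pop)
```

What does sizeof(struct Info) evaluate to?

0..8  rss  (8B, 4-aligned)
8..16  refcount  (8B, 4-aligned)
16..24  cpu  (8B, 4-aligned)
24..26  lock  (2B, 2-aligned)
26..58  state  (32B, 2-aligned)
58..60  -- padding (2B)
60..68  uid  (8B, 4-aligned)
sizeof = 68, alignof = 4

68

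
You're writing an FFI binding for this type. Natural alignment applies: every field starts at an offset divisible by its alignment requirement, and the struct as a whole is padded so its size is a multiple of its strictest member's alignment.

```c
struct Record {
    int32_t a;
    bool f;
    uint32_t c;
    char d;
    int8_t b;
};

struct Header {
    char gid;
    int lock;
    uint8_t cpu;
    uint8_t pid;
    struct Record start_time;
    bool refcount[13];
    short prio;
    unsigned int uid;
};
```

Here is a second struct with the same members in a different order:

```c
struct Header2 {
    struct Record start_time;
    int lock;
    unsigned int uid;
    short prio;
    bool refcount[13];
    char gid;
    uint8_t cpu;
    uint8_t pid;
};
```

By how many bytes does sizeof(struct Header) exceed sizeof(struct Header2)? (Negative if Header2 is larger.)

4

Record: 0..4  a  (4B, 4-aligned); 4..5  f  (1B, 1-aligned); 5..8  -- padding (3B); 8..12  c  (4B, 4-aligned); 12..13  d  (1B, 1-aligned); 13..14  b  (1B, 1-aligned); 14..16  -- tail padding (2B); sizeof = 16, alignof = 4
0..1  gid  (1B, 1-aligned)
1..4  -- padding (3B)
4..8  lock  (4B, 4-aligned)
8..9  cpu  (1B, 1-aligned)
9..10  pid  (1B, 1-aligned)
10..12  -- padding (2B)
12..28  start_time  (16B, 4-aligned)
28..41  refcount  (13B, 1-aligned)
41..42  -- padding (1B)
42..44  prio  (2B, 2-aligned)
44..48  uid  (4B, 4-aligned)
sizeof = 48, alignof = 4
— Header2 —
0..16  start_time  (16B, 4-aligned)
16..20  lock  (4B, 4-aligned)
20..24  uid  (4B, 4-aligned)
24..26  prio  (2B, 2-aligned)
26..39  refcount  (13B, 1-aligned)
39..40  gid  (1B, 1-aligned)
40..41  cpu  (1B, 1-aligned)
41..42  pid  (1B, 1-aligned)
42..44  -- tail padding (2B)
sizeof = 44, alignof = 4
48 − 44 = 4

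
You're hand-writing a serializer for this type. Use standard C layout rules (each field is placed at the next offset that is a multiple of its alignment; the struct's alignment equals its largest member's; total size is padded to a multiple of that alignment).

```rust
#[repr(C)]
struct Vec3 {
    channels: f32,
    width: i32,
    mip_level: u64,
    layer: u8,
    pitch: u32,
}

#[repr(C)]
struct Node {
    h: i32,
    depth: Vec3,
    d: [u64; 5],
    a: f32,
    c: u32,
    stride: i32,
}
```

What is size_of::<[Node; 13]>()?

1144

Vec3: channels at 0 (size 4, align 4) → ends 4; width at 4 (size 4, align 4) → ends 8; mip_level at 8 (size 8, align 8) → ends 16; layer at 16 (size 1, align 1) → ends 17; pad 3 to align 4 for pitch; pitch at 20 (size 4, align 4) → ends 24; total 24 bytes, alignment 8
h at 0 (size 4, align 4) → ends 4
pad 4 to align 8 for depth
depth at 8 (size 24, align 8) → ends 32
d at 32 (size 40, align 8) → ends 72
a at 72 (size 4, align 4) → ends 76
c at 76 (size 4, align 4) → ends 80
stride at 80 (size 4, align 4) → ends 84
tail pad 4 to reach multiple of 8
total 88 bytes, alignment 8
array of 13: 13 × 88 = 1144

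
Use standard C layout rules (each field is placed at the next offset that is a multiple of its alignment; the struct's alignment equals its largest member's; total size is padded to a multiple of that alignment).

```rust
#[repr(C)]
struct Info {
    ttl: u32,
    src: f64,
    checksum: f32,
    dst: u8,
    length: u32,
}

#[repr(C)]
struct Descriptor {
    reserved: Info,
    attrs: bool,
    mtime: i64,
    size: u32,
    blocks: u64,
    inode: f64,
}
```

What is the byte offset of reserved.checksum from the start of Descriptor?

Info: @0: ttl [4B, align 4] → 4; +4 pad (align 8); @8: src [8B, align 8] → 16; @16: checksum [4B, align 4] → 20; @20: dst [1B, align 1] → 21; +3 pad (align 4); @24: length [4B, align 4] → 28; +4 tail pad (align 8); size 32, align 8
@0: reserved [32B, align 8] → 32
within Info: checksum at 16
0 + 16 = 16

16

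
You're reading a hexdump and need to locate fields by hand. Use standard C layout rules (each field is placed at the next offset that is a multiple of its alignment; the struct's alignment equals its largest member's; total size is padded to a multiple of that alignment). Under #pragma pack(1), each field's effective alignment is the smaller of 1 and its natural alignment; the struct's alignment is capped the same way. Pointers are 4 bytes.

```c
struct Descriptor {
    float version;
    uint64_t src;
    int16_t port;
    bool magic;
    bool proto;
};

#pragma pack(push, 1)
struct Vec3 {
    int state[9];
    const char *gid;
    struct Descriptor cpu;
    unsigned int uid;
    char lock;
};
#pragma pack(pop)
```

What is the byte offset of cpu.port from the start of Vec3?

56

Descriptor: @0: version [4B, align 4] → 4; +4 pad (align 8); @8: src [8B, align 8] → 16; @16: port [2B, align 2] → 18; @18: magic [1B, align 1] → 19; @19: proto [1B, align 1] → 20; +4 tail pad (align 8); size 24, align 8
@0: state [36B, align 1] → 36
@36: gid [4B, align 1] → 40
@40: cpu [24B, align 1] → 64
within Descriptor: port at 16
40 + 16 = 56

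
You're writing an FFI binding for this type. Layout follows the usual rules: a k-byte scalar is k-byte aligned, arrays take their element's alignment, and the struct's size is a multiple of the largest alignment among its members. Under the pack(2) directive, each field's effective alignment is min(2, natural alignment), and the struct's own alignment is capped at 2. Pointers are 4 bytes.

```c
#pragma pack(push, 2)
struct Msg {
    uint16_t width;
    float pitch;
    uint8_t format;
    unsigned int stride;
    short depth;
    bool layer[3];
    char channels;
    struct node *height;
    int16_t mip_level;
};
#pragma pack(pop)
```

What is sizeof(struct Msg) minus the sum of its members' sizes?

width at 0 (size 2, align 2) → ends 2
pitch at 2 (size 4, align 2) → ends 6
format at 6 (size 1, align 1) → ends 7
pad 1 to align 2 for stride
stride at 8 (size 4, align 2) → ends 12
depth at 12 (size 2, align 2) → ends 14
layer at 14 (size 3, align 1) → ends 17
channels at 17 (size 1, align 1) → ends 18
height at 18 (size 4, align 2) → ends 22
mip_level at 22 (size 2, align 2) → ends 24
total 24 bytes, alignment 2
data bytes 23, size 24 → padding 1

1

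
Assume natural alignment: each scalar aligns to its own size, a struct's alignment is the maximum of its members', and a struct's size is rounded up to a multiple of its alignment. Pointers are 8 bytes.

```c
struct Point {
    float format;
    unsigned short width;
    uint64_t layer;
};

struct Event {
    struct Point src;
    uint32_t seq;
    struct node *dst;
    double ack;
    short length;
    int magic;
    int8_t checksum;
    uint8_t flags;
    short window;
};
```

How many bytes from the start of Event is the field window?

50

Point: @0: format [4B, align 4] → 4; @4: width [2B, align 2] → 6; +2 pad (align 8); @8: layer [8B, align 8] → 16; size 16, align 8
@0: src [16B, align 8] → 16
@16: seq [4B, align 4] → 20
+4 pad (align 8)
@24: dst [8B, align 8] → 32
@32: ack [8B, align 8] → 40
@40: length [2B, align 2] → 42
+2 pad (align 4)
@44: magic [4B, align 4] → 48
@48: checksum [1B, align 1] → 49
@49: flags [1B, align 1] → 50
@50: window [2B, align 2] → 52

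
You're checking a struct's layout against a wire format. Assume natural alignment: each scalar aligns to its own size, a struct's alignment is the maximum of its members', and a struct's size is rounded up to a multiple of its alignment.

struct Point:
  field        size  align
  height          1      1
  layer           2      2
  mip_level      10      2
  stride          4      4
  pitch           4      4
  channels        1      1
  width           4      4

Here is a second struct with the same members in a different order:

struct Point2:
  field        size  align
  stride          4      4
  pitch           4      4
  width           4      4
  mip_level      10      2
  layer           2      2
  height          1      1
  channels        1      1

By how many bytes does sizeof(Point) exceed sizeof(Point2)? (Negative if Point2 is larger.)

0..1  height  (1B, 1-aligned)
1..2  -- padding (1B)
2..4  layer  (2B, 2-aligned)
4..14  mip_level  (10B, 2-aligned)
14..16  -- padding (2B)
16..20  stride  (4B, 4-aligned)
20..24  pitch  (4B, 4-aligned)
24..25  channels  (1B, 1-aligned)
25..28  -- padding (3B)
28..32  width  (4B, 4-aligned)
sizeof = 32, alignof = 4
— Point2 —
0..4  stride  (4B, 4-aligned)
4..8  pitch  (4B, 4-aligned)
8..12  width  (4B, 4-aligned)
12..22  mip_level  (10B, 2-aligned)
22..24  layer  (2B, 2-aligned)
24..25  height  (1B, 1-aligned)
25..26  channels  (1B, 1-aligned)
26..28  -- tail padding (2B)
sizeof = 28, alignof = 4
32 − 28 = 4

4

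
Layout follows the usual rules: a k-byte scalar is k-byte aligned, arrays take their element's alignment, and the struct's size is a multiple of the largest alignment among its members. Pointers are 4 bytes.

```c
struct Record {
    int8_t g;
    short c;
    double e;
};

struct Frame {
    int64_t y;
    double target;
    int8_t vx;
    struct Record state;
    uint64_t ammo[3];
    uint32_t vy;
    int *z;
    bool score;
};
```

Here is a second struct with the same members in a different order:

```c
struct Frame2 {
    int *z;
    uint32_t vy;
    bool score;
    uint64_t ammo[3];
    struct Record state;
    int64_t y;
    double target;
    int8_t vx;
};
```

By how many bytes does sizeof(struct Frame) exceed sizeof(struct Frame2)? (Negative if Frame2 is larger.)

0

Record: g at 0 (size 1, align 1) → ends 1; pad 1 to align 2 for c; c at 2 (size 2, align 2) → ends 4; pad 4 to align 8 for e; e at 8 (size 8, align 8) → ends 16; total 16 bytes, alignment 8
y at 0 (size 8, align 8) → ends 8
target at 8 (size 8, align 8) → ends 16
vx at 16 (size 1, align 1) → ends 17
pad 7 to align 8 for state
state at 24 (size 16, align 8) → ends 40
ammo at 40 (size 24, align 8) → ends 64
vy at 64 (size 4, align 4) → ends 68
z at 68 (size 4, align 4) → ends 72
score at 72 (size 1, align 1) → ends 73
tail pad 7 to reach multiple of 8
total 80 bytes, alignment 8
— Frame2 —
z at 0 (size 4, align 4) → ends 4
vy at 4 (size 4, align 4) → ends 8
score at 8 (size 1, align 1) → ends 9
pad 7 to align 8 for ammo
ammo at 16 (size 24, align 8) → ends 40
state at 40 (size 16, align 8) → ends 56
y at 56 (size 8, align 8) → ends 64
target at 64 (size 8, align 8) → ends 72
vx at 72 (size 1, align 1) → ends 73
tail pad 7 to reach multiple of 8
total 80 bytes, alignment 8
80 − 80 = 0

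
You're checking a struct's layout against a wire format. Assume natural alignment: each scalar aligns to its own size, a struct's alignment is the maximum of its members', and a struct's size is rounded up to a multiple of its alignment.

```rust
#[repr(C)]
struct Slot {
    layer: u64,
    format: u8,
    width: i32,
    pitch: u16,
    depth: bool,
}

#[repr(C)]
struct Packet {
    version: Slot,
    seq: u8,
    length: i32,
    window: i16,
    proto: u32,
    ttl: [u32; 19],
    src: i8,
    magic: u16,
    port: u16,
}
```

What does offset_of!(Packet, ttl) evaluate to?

40

Slot: 0..8  layer  (8B, 8-aligned); 8..9  format  (1B, 1-aligned); 9..12  -- padding (3B); 12..16  width  (4B, 4-aligned); 16..18  pitch  (2B, 2-aligned); 18..19  depth  (1B, 1-aligned); 19..24  -- tail padding (5B); sizeof = 24, alignof = 8
0..24  version  (24B, 8-aligned)
24..25  seq  (1B, 1-aligned)
25..28  -- padding (3B)
28..32  length  (4B, 4-aligned)
32..34  window  (2B, 2-aligned)
34..36  -- padding (2B)
36..40  proto  (4B, 4-aligned)
40..116  ttl  (76B, 4-aligned)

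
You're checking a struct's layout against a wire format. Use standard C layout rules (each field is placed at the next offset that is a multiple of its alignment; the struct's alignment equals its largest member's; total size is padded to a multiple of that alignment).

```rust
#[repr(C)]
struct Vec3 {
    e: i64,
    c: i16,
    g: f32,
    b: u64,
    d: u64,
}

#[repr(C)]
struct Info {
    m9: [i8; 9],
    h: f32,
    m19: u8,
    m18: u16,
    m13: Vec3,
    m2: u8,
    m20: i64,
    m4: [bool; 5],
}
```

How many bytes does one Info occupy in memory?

80 bytes

Vec3: e at 0 (size 8, align 8) → ends 8; c at 8 (size 2, align 2) → ends 10; pad 2 to align 4 for g; g at 12 (size 4, align 4) → ends 16; b at 16 (size 8, align 8) → ends 24; d at 24 (size 8, align 8) → ends 32; total 32 bytes, alignment 8
m9 at 0 (size 9, align 1) → ends 9
pad 3 to align 4 for h
h at 12 (size 4, align 4) → ends 16
m19 at 16 (size 1, align 1) → ends 17
pad 1 to align 2 for m18
m18 at 18 (size 2, align 2) → ends 20
pad 4 to align 8 for m13
m13 at 24 (size 32, align 8) → ends 56
m2 at 56 (size 1, align 1) → ends 57
pad 7 to align 8 for m20
m20 at 64 (size 8, align 8) → ends 72
m4 at 72 (size 5, align 1) → ends 77
tail pad 3 to reach multiple of 8
total 80 bytes, alignment 8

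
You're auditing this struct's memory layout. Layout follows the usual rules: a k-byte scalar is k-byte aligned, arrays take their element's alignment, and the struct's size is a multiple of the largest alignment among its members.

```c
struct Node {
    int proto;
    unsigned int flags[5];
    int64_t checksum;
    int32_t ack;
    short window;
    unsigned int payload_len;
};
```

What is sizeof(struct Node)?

48

proto at 0 (size 4, align 4) → ends 4
flags at 4 (size 20, align 4) → ends 24
checksum at 24 (size 8, align 8) → ends 32
ack at 32 (size 4, align 4) → ends 36
window at 36 (size 2, align 2) → ends 38
pad 2 to align 4 for payload_len
payload_len at 40 (size 4, align 4) → ends 44
tail pad 4 to reach multiple of 8
total 48 bytes, alignment 8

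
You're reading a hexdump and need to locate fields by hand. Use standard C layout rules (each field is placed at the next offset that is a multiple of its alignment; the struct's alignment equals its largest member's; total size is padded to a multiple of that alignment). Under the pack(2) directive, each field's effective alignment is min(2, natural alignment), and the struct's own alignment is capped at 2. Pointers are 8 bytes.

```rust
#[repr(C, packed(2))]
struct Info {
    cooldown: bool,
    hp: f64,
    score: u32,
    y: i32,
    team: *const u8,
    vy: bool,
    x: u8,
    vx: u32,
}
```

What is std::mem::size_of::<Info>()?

cooldown at 0 (size 1, align 1) → ends 1
pad 1 to align 2 for hp
hp at 2 (size 8, align 2) → ends 10
score at 10 (size 4, align 2) → ends 14
y at 14 (size 4, align 2) → ends 18
team at 18 (size 8, align 2) → ends 26
vy at 26 (size 1, align 1) → ends 27
x at 27 (size 1, align 1) → ends 28
vx at 28 (size 4, align 2) → ends 32
total 32 bytes, alignment 2

32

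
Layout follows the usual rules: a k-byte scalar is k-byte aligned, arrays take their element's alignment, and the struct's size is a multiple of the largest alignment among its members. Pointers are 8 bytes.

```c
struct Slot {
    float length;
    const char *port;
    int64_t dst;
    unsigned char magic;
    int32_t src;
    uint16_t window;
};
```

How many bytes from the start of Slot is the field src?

28

@0: length [4B, align 4] → 4
+4 pad (align 8)
@8: port [8B, align 8] → 16
@16: dst [8B, align 8] → 24
@24: magic [1B, align 1] → 25
+3 pad (align 4)
@28: src [4B, align 4] → 32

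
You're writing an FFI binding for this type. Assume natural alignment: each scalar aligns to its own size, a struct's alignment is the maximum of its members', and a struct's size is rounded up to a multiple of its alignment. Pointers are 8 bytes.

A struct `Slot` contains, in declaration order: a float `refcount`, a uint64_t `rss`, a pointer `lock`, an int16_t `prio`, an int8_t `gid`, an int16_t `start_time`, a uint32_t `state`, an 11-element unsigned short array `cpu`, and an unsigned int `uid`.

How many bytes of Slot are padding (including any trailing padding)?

@0: refcount [4B, align 4] → 4
+4 pad (align 8)
@8: rss [8B, align 8] → 16
@16: lock [8B, align 8] → 24
@24: prio [2B, align 2] → 26
@26: gid [1B, align 1] → 27
+1 pad (align 2)
@28: start_time [2B, align 2] → 30
+2 pad (align 4)
@32: state [4B, align 4] → 36
@36: cpu [22B, align 2] → 58
+2 pad (align 4)
@60: uid [4B, align 4] → 64
size 64, align 8
data bytes 55, size 64 → padding 9

9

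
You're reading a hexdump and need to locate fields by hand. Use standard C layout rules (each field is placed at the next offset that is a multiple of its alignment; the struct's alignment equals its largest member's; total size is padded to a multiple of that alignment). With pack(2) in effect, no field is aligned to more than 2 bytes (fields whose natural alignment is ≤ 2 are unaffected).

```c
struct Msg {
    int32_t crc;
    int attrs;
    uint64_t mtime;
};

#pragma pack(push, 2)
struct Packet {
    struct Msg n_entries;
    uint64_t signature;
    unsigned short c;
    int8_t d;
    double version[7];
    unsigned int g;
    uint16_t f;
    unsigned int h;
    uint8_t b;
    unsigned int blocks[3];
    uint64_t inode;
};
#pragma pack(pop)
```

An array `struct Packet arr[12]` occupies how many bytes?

1392

Msg: crc at 0 (size 4, align 4) → ends 4; attrs at 4 (size 4, align 4) → ends 8; mtime at 8 (size 8, align 8) → ends 16; total 16 bytes, alignment 8
n_entries at 0 (size 16, align 2) → ends 16
signature at 16 (size 8, align 2) → ends 24
c at 24 (size 2, align 2) → ends 26
d at 26 (size 1, align 1) → ends 27
pad 1 to align 2 for version
version at 28 (size 56, align 2) → ends 84
g at 84 (size 4, align 2) → ends 88
f at 88 (size 2, align 2) → ends 90
h at 90 (size 4, align 2) → ends 94
b at 94 (size 1, align 1) → ends 95
pad 1 to align 2 for blocks
blocks at 96 (size 12, align 2) → ends 108
inode at 108 (size 8, align 2) → ends 116
total 116 bytes, alignment 2
array of 12: 12 × 116 = 1392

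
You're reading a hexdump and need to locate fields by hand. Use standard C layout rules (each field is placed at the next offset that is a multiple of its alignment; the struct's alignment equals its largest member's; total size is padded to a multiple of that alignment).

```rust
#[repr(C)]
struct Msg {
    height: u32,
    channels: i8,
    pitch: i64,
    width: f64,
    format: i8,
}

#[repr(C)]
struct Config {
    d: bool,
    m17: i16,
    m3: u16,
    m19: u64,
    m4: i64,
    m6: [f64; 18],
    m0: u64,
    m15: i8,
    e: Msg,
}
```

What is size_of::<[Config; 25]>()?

Msg: height at 0 (size 4, align 4) → ends 4; channels at 4 (size 1, align 1) → ends 5; pad 3 to align 8 for pitch; pitch at 8 (size 8, align 8) → ends 16; width at 16 (size 8, align 8) → ends 24; format at 24 (size 1, align 1) → ends 25; tail pad 7 to reach multiple of 8; total 32 bytes, alignment 8
d at 0 (size 1, align 1) → ends 1
pad 1 to align 2 for m17
m17 at 2 (size 2, align 2) → ends 4
m3 at 4 (size 2, align 2) → ends 6
pad 2 to align 8 for m19
m19 at 8 (size 8, align 8) → ends 16
m4 at 16 (size 8, align 8) → ends 24
m6 at 24 (size 144, align 8) → ends 168
m0 at 168 (size 8, align 8) → ends 176
m15 at 176 (size 1, align 1) → ends 177
pad 7 to align 8 for e
e at 184 (size 32, align 8) → ends 216
total 216 bytes, alignment 8
array of 25: 25 × 216 = 5400

5400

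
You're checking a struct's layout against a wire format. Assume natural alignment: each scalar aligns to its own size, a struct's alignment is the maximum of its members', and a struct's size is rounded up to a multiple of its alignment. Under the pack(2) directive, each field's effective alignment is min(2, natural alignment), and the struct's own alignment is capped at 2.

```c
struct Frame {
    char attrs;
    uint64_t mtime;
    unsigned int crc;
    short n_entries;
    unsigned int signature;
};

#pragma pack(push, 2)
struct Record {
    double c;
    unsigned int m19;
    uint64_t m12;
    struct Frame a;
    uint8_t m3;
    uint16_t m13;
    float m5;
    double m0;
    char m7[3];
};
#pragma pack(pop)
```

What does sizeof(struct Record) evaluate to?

Frame: @0: attrs [1B, align 1] → 1; +7 pad (align 8); @8: mtime [8B, align 8] → 16; @16: crc [4B, align 4] → 20; @20: n_entries [2B, align 2] → 22; +2 pad (align 4); @24: signature [4B, align 4] → 28; +4 tail pad (align 8); size 32, align 8
@0: c [8B, align 2] → 8
@8: m19 [4B, align 2] → 12
@12: m12 [8B, align 2] → 20
@20: a [32B, align 2] → 52
@52: m3 [1B, align 1] → 53
+1 pad (align 2)
@54: m13 [2B, align 2] → 56
@56: m5 [4B, align 2] → 60
@60: m0 [8B, align 2] → 68
@68: m7 [3B, align 1] → 71
+1 tail pad (align 2)
size 72, align 2

72 bytes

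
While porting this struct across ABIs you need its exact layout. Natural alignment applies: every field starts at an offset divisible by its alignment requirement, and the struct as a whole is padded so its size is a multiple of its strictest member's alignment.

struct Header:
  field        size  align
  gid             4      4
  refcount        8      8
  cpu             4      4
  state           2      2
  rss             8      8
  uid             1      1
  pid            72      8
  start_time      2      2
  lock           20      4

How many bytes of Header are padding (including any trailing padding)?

gid at 0 (size 4, align 4) → ends 4
pad 4 to align 8 for refcount
refcount at 8 (size 8, align 8) → ends 16
cpu at 16 (size 4, align 4) → ends 20
state at 20 (size 2, align 2) → ends 22
pad 2 to align 8 for rss
rss at 24 (size 8, align 8) → ends 32
uid at 32 (size 1, align 1) → ends 33
pad 7 to align 8 for pid
pid at 40 (size 72, align 8) → ends 112
start_time at 112 (size 2, align 2) → ends 114
pad 2 to align 4 for lock
lock at 116 (size 20, align 4) → ends 136
total 136 bytes, alignment 8
data bytes 121, size 136 → padding 15

15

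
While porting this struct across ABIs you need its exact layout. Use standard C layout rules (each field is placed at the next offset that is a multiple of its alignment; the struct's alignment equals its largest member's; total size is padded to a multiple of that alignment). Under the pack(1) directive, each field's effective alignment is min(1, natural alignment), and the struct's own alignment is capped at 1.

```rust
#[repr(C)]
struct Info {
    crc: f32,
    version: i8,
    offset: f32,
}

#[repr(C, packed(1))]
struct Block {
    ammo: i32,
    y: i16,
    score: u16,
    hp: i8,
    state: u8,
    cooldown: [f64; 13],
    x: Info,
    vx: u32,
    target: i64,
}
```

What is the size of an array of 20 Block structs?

2760

Info: 0..4  crc  (4B, 4-aligned); 4..5  version  (1B, 1-aligned); 5..8  -- padding (3B); 8..12  offset  (4B, 4-aligned); sizeof = 12, alignof = 4
0..4  ammo  (4B, 1-aligned)
4..6  y  (2B, 1-aligned)
6..8  score  (2B, 1-aligned)
8..9  hp  (1B, 1-aligned)
9..10  state  (1B, 1-aligned)
10..114  cooldown  (104B, 1-aligned)
114..126  x  (12B, 1-aligned)
126..130  vx  (4B, 1-aligned)
130..138  target  (8B, 1-aligned)
sizeof = 138, alignof = 1
array of 20: 20 × 138 = 2760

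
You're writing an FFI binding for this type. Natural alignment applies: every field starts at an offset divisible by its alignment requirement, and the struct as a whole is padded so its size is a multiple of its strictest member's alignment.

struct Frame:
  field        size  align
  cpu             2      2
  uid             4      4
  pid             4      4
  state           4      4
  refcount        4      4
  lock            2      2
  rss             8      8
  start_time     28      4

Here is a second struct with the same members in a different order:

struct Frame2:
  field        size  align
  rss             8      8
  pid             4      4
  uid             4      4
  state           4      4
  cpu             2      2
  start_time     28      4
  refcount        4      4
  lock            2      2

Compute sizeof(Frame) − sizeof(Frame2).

0..2  cpu  (2B, 2-aligned)
2..4  -- padding (2B)
4..8  uid  (4B, 4-aligned)
8..12  pid  (4B, 4-aligned)
12..16  state  (4B, 4-aligned)
16..20  refcount  (4B, 4-aligned)
20..22  lock  (2B, 2-aligned)
22..24  -- padding (2B)
24..32  rss  (8B, 8-aligned)
32..60  start_time  (28B, 4-aligned)
60..64  -- tail padding (4B)
sizeof = 64, alignof = 8
— Frame2 —
0..8  rss  (8B, 8-aligned)
8..12  pid  (4B, 4-aligned)
12..16  uid  (4B, 4-aligned)
16..20  state  (4B, 4-aligned)
20..22  cpu  (2B, 2-aligned)
22..24  -- padding (2B)
24..52  start_time  (28B, 4-aligned)
52..56  refcount  (4B, 4-aligned)
56..58  lock  (2B, 2-aligned)
58..64  -- tail padding (6B)
sizeof = 64, alignof = 8
64 − 64 = 0

0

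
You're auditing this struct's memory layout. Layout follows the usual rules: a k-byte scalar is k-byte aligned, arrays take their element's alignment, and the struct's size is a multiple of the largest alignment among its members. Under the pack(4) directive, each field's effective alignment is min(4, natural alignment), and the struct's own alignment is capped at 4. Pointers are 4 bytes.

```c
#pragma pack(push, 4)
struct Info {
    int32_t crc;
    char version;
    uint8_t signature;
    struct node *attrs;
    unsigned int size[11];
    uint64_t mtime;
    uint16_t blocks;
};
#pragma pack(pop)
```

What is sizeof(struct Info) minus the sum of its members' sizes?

4

@0: crc [4B, align 4] → 4
@4: version [1B, align 1] → 5
@5: signature [1B, align 1] → 6
+2 pad (align 4)
@8: attrs [4B, align 4] → 12
@12: size [44B, align 4] → 56
@56: mtime [8B, align 4] → 64
@64: blocks [2B, align 2] → 66
+2 tail pad (align 4)
size 68, align 4
data bytes 64, size 68 → padding 4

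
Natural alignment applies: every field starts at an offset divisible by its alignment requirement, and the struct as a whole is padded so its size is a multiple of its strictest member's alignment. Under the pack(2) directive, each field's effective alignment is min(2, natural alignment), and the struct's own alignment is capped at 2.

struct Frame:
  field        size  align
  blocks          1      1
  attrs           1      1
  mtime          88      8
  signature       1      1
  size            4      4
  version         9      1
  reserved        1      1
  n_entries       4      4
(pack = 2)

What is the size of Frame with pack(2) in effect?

@0: blocks [1B, align 1] → 1
@1: attrs [1B, align 1] → 2
@2: mtime [88B, align 2] → 90
@90: signature [1B, align 1] → 91
+1 pad (align 2)
@92: size [4B, align 2] → 96
@96: version [9B, align 1] → 105
@105: reserved [1B, align 1] → 106
@106: n_entries [4B, align 2] → 110
size 110, align 2

110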